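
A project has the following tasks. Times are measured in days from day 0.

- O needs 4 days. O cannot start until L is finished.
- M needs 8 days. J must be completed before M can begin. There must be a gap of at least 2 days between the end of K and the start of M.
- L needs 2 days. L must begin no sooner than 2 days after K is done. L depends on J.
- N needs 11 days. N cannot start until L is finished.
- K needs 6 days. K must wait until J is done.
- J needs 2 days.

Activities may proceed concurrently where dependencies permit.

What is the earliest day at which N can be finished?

Nothing blocks J, so it runs from day 0 to day 2.
After J (finishes day 2), K can start at day 2 and finishes at day 8.
L needs all of K (finishes day 8, plus 2-day gap → day 10); J (finishes day 2). That puts its earliest start at day 10; it finishes at 10 + 2 = day 12.
N cannot begin until L (finishes day 12). It runs from day 12 to 12 + 11 = day 23.

23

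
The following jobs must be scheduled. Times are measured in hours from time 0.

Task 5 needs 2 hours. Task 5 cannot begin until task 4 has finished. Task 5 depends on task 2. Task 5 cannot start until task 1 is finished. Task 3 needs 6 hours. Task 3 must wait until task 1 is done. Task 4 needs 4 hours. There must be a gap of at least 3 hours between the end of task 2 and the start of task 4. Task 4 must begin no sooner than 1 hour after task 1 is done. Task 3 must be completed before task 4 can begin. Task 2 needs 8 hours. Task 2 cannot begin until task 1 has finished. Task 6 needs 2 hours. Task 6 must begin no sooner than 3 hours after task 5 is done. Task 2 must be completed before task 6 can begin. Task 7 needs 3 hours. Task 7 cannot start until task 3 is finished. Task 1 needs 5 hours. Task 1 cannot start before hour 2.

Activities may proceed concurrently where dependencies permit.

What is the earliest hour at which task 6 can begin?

27

After its own release at hour 2, task 1 can start at hour 2 and finishes at hour 7.
Task 3 cannot begin until task 1 (finishes hour 7). It runs from hour 7 to 7 + 6 = hour 13.
Task 2 waits on task 1 (finishes hour 7), so it starts at hour 7 and finishes at 7 + 8 = hour 15.
Task 4 has to wait for task 2 (finishes hour 15, plus 3-hour gap → hour 18); task 1 (finishes hour 7, plus 1-hour gap → hour 8); task 3 (finishes hour 13). The latest of these is hour 18, so task 4 runs hour 18 to 18 + 4 = hour 22.
Task 5 cannot start until task 4 (finishes hour 22); task 2 (finishes hour 15); task 1 (finishes hour 7). The controlling bound is hour 22, so task 5 finishes at 22 + 2 = hour 24.
Task 6 waits on task 5 (finishes hour 24, plus 3-hour gap → hour 27); task 2 (finishes hour 15). The latest of these is hour 27, which is the earliest task 6 can start.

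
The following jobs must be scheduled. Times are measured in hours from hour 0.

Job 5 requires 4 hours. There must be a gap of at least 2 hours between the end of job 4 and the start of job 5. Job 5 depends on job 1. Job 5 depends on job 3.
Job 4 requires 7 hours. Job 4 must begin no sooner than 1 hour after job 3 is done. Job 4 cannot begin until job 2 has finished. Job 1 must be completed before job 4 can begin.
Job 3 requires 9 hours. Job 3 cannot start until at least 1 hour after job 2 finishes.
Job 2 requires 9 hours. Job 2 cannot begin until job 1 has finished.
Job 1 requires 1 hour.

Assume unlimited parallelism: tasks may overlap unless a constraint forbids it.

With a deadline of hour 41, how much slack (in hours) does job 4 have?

7

Job 1 can start immediately at hour 0; it finishes at hour 1.
After job 1 (finishes hour 1), job 2 can start at hour 1 and finishes at hour 10.
Job 3 cannot begin until job 2 (finishes hour 10, plus 1-hour gap → hour 11). It runs from hour 11 to 11 + 9 = hour 20.
For job 4: job 3 (finishes hour 20, plus 1-hour gap → hour 21); job 2 (finishes hour 10); job 1 (finishes hour 1). Taking the maximum gives a start of hour 21, and it finishes at 21 + 7 = hour 28.

Working backward from the deadline:
To finish by hour 41, job 5 (duration 4) must start no later than hour 37.
Job 4 feeds into job 5 (must start by hour 37, minus 2-hour gap → hour 35); so job 4 must finish by hour 35 and therefore start by hour 28.
So job 4 can start as early as hour 21 and as late as hour 28, giving 28 − 21 = 7 hours of slack.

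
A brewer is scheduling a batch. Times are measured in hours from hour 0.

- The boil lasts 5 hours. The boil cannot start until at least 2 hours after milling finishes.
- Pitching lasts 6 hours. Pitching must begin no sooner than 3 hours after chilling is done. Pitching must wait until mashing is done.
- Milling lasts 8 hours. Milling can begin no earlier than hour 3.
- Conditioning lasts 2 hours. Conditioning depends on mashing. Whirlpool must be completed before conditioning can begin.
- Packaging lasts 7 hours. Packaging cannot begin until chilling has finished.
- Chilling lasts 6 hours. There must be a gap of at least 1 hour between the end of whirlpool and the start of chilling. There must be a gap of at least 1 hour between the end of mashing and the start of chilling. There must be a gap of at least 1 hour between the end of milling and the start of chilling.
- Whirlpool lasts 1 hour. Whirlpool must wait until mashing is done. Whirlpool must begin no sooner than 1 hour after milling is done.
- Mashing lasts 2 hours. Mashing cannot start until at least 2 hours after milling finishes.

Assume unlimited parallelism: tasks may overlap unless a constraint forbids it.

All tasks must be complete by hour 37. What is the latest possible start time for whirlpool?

Pitching has no dependents, so it just needs to finish by hour 37. Starting by 37 − 6 = hour 31 achieves that.
Nothing follows packaging; the deadline of hour 37 is its only limit. It must start by 37 − 7 = hour 30.
Chilling has several dependents: pitching (must start by hour 31, minus 3-hour gap → hour 28); packaging (must start by hour 30). The earliest of those limits is hour 28, so chilling must start by 28 − 6 = hour 22.
Nothing follows conditioning; the deadline of hour 37 is its only limit. It must start by 37 − 2 = hour 35.
For whirlpool: chilling (must start by hour 22, minus 1-hour gap → hour 21); conditioning (must start by hour 35). The most restrictive is hour 21; with a 1-hour duration, whirlpool must start by hour 20.

20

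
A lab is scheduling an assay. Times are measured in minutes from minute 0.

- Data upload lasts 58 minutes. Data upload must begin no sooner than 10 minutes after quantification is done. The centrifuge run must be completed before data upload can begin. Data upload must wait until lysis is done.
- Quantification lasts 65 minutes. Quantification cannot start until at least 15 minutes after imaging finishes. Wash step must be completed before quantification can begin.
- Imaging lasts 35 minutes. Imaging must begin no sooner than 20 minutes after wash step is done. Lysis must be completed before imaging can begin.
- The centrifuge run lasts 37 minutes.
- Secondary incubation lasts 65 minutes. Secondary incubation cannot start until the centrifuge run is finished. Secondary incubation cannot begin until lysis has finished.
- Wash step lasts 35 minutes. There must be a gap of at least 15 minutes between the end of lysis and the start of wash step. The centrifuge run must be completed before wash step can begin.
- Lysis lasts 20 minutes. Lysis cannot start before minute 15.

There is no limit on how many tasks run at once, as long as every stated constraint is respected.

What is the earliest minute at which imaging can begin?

105

The centrifuge run can start immediately at minute 0; it finishes at minute 37.
After its own release at minute 15, lysis can start at minute 15 and finishes at minute 35.
Wash step needs all of lysis (finishes minute 35, plus 15-minute gap → minute 50); the centrifuge run (finishes minute 37). That puts its earliest start at minute 50; it finishes at 50 + 35 = minute 85.
Imaging waits on wash step (finishes minute 85, plus 20-minute gap → minute 105); lysis (finishes minute 35). The latest of these is minute 105, which is the earliest imaging can start.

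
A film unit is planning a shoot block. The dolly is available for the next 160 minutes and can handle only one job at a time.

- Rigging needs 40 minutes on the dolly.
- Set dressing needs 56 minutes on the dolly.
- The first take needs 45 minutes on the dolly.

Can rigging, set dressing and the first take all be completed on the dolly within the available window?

Running back to back, the jobs need 40 + 56 + 45 = 141 minutes on the dolly.
Since 141 ≤ 160, they fit within the window.

Yes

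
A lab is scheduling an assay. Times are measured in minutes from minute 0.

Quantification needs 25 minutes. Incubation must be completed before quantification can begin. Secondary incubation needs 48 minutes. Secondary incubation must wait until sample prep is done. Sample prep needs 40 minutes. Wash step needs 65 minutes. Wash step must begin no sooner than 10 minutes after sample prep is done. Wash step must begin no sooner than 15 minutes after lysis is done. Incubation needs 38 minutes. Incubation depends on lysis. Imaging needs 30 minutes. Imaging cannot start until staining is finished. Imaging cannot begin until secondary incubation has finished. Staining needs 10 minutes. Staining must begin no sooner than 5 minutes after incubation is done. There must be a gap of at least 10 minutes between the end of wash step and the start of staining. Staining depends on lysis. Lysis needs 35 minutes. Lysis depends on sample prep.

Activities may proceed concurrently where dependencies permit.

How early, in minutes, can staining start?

165

Nothing blocks sample prep, so it runs from minute 0 to minute 40.
Lysis waits on sample prep (finishes minute 40), so it starts at minute 40 and finishes at 40 + 35 = minute 75.
Wash step cannot start until sample prep (finishes minute 40, plus 10-minute gap → minute 50); lysis (finishes minute 75, plus 15-minute gap → minute 90). The controlling bound is minute 90, so wash step finishes at 90 + 65 = minute 155.
Incubation waits on lysis (finishes minute 75), so it starts at minute 75 and finishes at 75 + 38 = minute 113.
Staining waits on incubation (finishes minute 113, plus 5-minute gap → minute 118); wash step (finishes minute 155, plus 10-minute gap → minute 165); lysis (finishes minute 75). The latest of these is minute 165, which is the earliest staining can start.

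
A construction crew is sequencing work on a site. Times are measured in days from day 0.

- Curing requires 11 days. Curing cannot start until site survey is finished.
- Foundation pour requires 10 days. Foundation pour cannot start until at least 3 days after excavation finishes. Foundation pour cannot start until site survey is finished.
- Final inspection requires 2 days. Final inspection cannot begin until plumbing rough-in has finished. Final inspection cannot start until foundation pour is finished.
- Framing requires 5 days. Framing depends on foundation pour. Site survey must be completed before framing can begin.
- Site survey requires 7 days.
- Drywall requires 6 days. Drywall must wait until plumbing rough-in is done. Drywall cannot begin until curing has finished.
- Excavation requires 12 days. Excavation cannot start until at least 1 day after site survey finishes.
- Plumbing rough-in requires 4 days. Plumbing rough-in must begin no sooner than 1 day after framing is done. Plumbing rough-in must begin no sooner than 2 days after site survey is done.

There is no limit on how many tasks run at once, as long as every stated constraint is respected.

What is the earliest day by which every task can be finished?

Site survey can start immediately at day 0; it finishes at day 7.
Curing cannot begin until site survey (finishes day 7). It runs from day 7 to 7 + 11 = day 18.
Excavation cannot begin until site survey (finishes day 7, plus 1-day gap → day 8). It runs from day 8 to 8 + 12 = day 20.
Foundation pour needs all of excavation (finishes day 20, plus 3-day gap → day 23); site survey (finishes day 7). That puts its earliest start at day 23; it finishes at 23 + 10 = day 33.
For framing: foundation pour (finishes day 33); site survey (finishes day 7). Taking the maximum gives a start of day 33, and it finishes at 33 + 5 = day 38.
Plumbing rough-in needs all of framing (finishes day 38, plus 1-day gap → day 39); site survey (finishes day 7, plus 2-day gap → day 9). That puts its earliest start at day 39; it finishes at 39 + 4 = day 43.
Final inspection needs all of plumbing rough-in (finishes day 43); foundation pour (finishes day 33). That puts its earliest start at day 43; it finishes at 43 + 2 = day 45.
Drywall has to wait for plumbing rough-in (finishes day 43); curing (finishes day 18). The latest of these is day 43, so drywall runs day 43 to 43 + 6 = day 49.
All tasks are finished once the last one completes. Finish times: Site survey at 7, Excavation at 20, Foundation pour at 33, Curing at 18, Framing at 38, Plumbing rough-in at 43, Drywall at 49, Final inspection at 45. The latest is day 49.

49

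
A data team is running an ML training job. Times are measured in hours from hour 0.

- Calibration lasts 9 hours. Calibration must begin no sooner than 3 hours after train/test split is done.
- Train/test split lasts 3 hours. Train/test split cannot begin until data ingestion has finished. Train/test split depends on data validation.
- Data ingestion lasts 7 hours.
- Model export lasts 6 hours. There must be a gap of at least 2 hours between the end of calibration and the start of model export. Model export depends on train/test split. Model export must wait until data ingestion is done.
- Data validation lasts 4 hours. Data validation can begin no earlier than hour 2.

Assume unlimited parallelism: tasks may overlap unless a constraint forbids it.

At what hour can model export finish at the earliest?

Data validation waits on its own release at hour 2, so it starts at hour 2 and finishes at 2 + 4 = hour 6.
Data ingestion has no prerequisites, so it starts at hour 0 and finishes at hour 7.
Train/test split cannot start until data ingestion (finishes hour 7); data validation (finishes hour 6). The controlling bound is hour 7, so train/test split finishes at 7 + 3 = hour 10.
Calibration cannot begin until train/test split (finishes hour 10, plus 3-hour gap → hour 13). It runs from hour 13 to 13 + 9 = hour 22.
For model export: calibration (finishes hour 22, plus 2-hour gap → hour 24); train/test split (finishes hour 10); data ingestion (finishes hour 7). Taking the maximum gives a start of hour 24, and it finishes at 24 + 6 = hour 30.

30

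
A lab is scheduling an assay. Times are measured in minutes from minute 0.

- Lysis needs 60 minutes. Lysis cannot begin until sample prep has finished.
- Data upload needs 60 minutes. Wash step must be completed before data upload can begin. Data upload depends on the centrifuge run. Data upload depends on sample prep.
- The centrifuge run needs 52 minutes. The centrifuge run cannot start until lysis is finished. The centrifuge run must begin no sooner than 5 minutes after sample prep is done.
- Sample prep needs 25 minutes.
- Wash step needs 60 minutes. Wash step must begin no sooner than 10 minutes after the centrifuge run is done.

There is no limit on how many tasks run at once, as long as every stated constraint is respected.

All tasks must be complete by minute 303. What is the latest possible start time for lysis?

61

To finish by minute 303, data upload (duration 60) must start no later than minute 243.
Since data upload (must start by minute 243) depends on it, wash step must finish by minute 243. Backing off its 60-minute duration gives a latest start of minute 183.
The centrifuge run has several dependents: wash step (must start by minute 183, minus 10-minute gap → minute 173); data upload (must start by minute 243). The earliest of those limits is minute 173, so the centrifuge run must start by 173 − 52 = minute 121.
Since the centrifuge run (must start by minute 121) depends on it, lysis must finish by minute 121. Backing off its 60-minute duration gives a latest start of minute 61.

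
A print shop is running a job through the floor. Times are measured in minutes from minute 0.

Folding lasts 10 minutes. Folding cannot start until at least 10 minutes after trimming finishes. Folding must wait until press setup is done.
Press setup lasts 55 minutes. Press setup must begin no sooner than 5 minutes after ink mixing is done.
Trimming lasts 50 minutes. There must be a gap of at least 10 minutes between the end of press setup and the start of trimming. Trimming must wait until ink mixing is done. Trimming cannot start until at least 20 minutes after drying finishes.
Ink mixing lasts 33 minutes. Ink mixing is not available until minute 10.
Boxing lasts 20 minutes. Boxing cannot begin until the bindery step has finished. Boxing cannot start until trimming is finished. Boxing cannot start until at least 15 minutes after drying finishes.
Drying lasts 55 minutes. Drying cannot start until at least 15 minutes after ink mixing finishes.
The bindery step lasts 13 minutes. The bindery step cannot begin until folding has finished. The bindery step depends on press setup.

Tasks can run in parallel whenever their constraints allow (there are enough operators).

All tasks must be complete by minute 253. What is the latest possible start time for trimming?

150

Boxing has no dependents, so it just needs to finish by minute 253. Starting by 253 − 20 = minute 233 achieves that.
The bindery step must finish before boxing (must start by minute 233). With a 13-minute duration, the bindery step must start by 233 − 13 = minute 220.
Folding must finish before the bindery step (must start by minute 220). With a 10-minute duration, folding must start by 220 − 10 = minute 210.
Trimming has several dependents: folding (must start by minute 210, minus 10-minute gap → minute 200); boxing (must start by minute 233). The earliest of those limits is minute 200, so trimming must start by 200 − 50 = minute 150.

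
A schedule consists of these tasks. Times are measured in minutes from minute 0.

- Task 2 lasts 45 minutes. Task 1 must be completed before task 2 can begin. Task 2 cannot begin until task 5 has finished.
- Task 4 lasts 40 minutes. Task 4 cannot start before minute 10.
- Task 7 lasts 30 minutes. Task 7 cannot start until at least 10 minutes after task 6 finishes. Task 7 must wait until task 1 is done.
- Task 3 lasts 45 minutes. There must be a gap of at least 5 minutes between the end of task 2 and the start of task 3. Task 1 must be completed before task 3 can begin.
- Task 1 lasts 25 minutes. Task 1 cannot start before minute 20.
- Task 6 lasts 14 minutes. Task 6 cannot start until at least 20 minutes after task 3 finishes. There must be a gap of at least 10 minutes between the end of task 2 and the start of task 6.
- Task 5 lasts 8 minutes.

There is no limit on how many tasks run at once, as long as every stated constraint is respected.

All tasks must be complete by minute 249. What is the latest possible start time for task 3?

Nothing follows task 7; the deadline of minute 249 is its only limit. It must start by 249 − 30 = minute 219.
Task 6 must finish before task 7 (must start by minute 219, minus 10-minute gap → minute 209). With a 14-minute duration, task 6 must start by 209 − 14 = minute 195.
Task 3 feeds into task 6 (must start by minute 195, minus 20-minute gap → minute 175); so task 3 must finish by minute 175 and therefore start by minute 130.

130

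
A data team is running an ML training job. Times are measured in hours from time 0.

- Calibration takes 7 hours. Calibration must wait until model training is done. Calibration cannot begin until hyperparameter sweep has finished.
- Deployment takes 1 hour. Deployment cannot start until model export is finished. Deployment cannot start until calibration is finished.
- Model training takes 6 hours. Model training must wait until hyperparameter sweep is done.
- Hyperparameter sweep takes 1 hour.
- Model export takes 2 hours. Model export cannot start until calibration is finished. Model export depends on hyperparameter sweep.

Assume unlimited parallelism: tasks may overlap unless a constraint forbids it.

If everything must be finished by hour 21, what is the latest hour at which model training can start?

To finish by hour 21, deployment (duration 1) must start no later than hour 20.
Model export feeds into deployment (must start by hour 20); so model export must finish by hour 20 and therefore start by hour 18.
Calibration feeds model export (must start by hour 18); deployment (must start by hour 20). Taking the minimum, calibration must finish by hour 18 and start by 18 − 7 = hour 11.
Since calibration (must start by hour 11) depends on it, model training must finish by hour 11. Backing off its 6-hour duration gives a latest start of hour 5.

5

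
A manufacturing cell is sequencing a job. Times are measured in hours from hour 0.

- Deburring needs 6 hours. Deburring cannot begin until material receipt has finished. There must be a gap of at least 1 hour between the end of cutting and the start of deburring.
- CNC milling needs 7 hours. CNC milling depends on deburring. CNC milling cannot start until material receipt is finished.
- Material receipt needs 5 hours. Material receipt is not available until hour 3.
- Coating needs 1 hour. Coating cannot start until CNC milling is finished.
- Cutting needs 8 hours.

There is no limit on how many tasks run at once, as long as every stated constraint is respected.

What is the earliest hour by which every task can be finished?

23

Cutting has no prerequisites, so it starts at hour 0 and finishes at hour 8.
Material receipt waits on its own release at hour 3, so it starts at hour 3 and finishes at 3 + 5 = hour 8.
Deburring has to wait for material receipt (finishes hour 8); cutting (finishes hour 8, plus 1-hour gap → hour 9). The latest of these is hour 9, so deburring runs hour 9 to 9 + 6 = hour 15.
For CNC milling: deburring (finishes hour 15); material receipt (finishes hour 8). Taking the maximum gives a start of hour 15, and it finishes at 15 + 7 = hour 22.
After CNC milling (finishes hour 22), coating can start at hour 22 and finishes at hour 23.
All tasks are finished once the last one completes. Finish times: Material receipt at 8, Cutting at 8, Deburring at 15, CNC milling at 22, Coating at 23. The latest is hour 23.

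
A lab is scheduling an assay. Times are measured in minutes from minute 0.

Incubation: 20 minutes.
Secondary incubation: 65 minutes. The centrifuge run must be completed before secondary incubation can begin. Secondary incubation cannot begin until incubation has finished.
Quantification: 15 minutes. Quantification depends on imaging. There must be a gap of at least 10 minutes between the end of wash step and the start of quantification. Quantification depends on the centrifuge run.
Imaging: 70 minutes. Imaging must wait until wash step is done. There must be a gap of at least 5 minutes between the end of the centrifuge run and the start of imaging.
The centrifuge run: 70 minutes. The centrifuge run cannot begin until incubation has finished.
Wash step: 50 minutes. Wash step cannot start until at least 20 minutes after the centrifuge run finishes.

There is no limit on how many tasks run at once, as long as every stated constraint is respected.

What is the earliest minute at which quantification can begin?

230

Incubation has no prerequisites, so it starts at minute 0 and finishes at minute 20.
The centrifuge run cannot begin until incubation (finishes minute 20). It runs from minute 20 to 20 + 70 = minute 90.
Wash step waits on the centrifuge run (finishes minute 90, plus 20-minute gap → minute 110), so it starts at minute 110 and finishes at 110 + 50 = minute 160.
Imaging cannot start until wash step (finishes minute 160); the centrifuge run (finishes minute 90, plus 5-minute gap → minute 95). The controlling bound is minute 160, so imaging finishes at 160 + 70 = minute 230.
Quantification waits on imaging (finishes minute 230); wash step (finishes minute 160, plus 10-minute gap → minute 170); the centrifuge run (finishes minute 90). The latest of these is minute 230, which is the earliest quantification can start.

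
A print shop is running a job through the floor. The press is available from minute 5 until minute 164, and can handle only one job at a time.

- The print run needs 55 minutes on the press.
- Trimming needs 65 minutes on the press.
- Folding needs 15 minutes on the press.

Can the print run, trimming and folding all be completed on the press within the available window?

The press window is 164 − 5 = 159 minutes.
Running back to back, the jobs need 55 + 65 + 15 = 135 minutes on the press.
Since 135 ≤ 159, they fit within the window.

Yes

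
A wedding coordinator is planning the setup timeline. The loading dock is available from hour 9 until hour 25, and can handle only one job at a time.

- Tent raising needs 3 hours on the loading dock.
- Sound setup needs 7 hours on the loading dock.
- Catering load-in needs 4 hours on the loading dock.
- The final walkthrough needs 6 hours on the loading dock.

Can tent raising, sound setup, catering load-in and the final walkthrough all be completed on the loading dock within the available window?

The loading dock window is 25 − 9 = 16 hours.
Running back to back, the jobs need 3 + 7 + 4 + 6 = 20 hours on the loading dock.
Since 20 > 16, they cannot all fit.

No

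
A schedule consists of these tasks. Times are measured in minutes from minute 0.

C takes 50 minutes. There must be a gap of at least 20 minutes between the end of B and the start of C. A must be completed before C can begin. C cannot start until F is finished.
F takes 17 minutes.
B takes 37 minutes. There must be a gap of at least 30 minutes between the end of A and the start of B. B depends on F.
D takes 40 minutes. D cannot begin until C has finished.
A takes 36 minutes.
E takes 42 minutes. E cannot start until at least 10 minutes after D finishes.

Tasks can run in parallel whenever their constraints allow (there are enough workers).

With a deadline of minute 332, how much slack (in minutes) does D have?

F can start immediately at minute 0; it finishes at minute 17.
A can start immediately at minute 0; it finishes at minute 36.
B has to wait for A (finishes minute 36, plus 30-minute gap → minute 66); F (finishes minute 17). The latest of these is minute 66, so B runs minute 66 to 66 + 37 = minute 103.
C has to wait for B (finishes minute 103, plus 20-minute gap → minute 123); A (finishes minute 36); F (finishes minute 17). The latest of these is minute 123, so C runs minute 123 to 123 + 50 = minute 173.
D waits on C (finishes minute 173), so it starts at minute 173 and finishes at 173 + 40 = minute 213.

Working backward from the deadline:
Nothing follows E; the deadline of minute 332 is its only limit. It must start by 332 − 42 = minute 290.
D has to be done before E (must start by minute 290, minus 10-minute gap → minute 280). That means finishing by minute 280, i.e. starting by 280 − 40 = minute 240.
So D can start as early as minute 173 and as late as minute 240, giving 240 − 173 = 67 minutes of slack.

67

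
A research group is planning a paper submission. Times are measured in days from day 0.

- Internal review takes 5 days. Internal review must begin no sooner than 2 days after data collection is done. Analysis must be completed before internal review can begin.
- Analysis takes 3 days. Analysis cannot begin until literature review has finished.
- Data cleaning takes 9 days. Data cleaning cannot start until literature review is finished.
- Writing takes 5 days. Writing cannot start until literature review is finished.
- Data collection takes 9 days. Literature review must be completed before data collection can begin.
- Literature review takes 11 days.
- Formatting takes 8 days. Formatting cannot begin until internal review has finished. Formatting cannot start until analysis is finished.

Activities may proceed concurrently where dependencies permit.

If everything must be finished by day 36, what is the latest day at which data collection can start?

12

Formatting has no dependents, so it just needs to finish by day 36. Starting by 36 − 8 = day 28 achieves that.
Internal review has to be done before formatting (must start by day 28). That means finishing by day 28, i.e. starting by 28 − 5 = day 23.
Data collection has to be done before internal review (must start by day 23, minus 2-day gap → day 21). That means finishing by day 21, i.e. starting by 21 − 9 = day 12.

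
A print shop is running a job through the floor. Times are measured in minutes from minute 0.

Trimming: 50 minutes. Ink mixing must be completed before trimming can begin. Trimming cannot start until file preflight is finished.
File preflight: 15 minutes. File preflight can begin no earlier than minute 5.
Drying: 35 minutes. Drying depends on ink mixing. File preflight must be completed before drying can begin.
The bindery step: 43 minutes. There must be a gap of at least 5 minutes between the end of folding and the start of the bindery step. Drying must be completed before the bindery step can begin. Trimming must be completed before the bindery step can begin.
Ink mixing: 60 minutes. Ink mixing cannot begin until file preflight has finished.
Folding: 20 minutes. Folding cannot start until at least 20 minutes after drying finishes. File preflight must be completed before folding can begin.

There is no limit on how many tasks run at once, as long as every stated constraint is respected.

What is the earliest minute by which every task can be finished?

File preflight cannot begin until its own release at minute 5. It runs from minute 5 to 5 + 15 = minute 20.
Ink mixing cannot begin until file preflight (finishes minute 20). It runs from minute 20 to 20 + 60 = minute 80.
Trimming cannot start until ink mixing (finishes minute 80); file preflight (finishes minute 20). The controlling bound is minute 80, so trimming finishes at 80 + 50 = minute 130.
For drying: ink mixing (finishes minute 80); file preflight (finishes minute 20). Taking the maximum gives a start of minute 80, and it finishes at 80 + 35 = minute 115.
Folding has to wait for drying (finishes minute 115, plus 20-minute gap → minute 135); file preflight (finishes minute 20). The latest of these is minute 135, so folding runs minute 135 to 135 + 20 = minute 155.
The bindery step has to wait for folding (finishes minute 155, plus 5-minute gap → minute 160); drying (finishes minute 115); trimming (finishes minute 130). The latest of these is minute 160, so the bindery step runs minute 160 to 160 + 43 = minute 203.
All tasks are finished once the last one completes. Finish times: File preflight at 20, Ink mixing at 80, Drying at 115, Trimming at 130, Folding at 155, The bindery step at 203. The latest is minute 203.

203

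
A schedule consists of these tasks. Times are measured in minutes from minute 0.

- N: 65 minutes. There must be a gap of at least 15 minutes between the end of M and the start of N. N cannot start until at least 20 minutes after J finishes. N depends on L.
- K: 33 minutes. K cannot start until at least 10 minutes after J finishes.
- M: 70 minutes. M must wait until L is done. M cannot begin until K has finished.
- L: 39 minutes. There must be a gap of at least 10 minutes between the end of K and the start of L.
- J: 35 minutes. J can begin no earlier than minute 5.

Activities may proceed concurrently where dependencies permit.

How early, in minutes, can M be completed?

J waits on its own release at minute 5, so it starts at minute 5 and finishes at 5 + 35 = minute 40.
K waits on J (finishes minute 40, plus 10-minute gap → minute 50), so it starts at minute 50 and finishes at 50 + 33 = minute 83.
L cannot begin until K (finishes minute 83, plus 10-minute gap → minute 93). It runs from minute 93 to 93 + 39 = minute 132.
For M: L (finishes minute 132); K (finishes minute 83). Taking the maximum gives a start of minute 132, and it finishes at 132 + 70 = minute 202.

202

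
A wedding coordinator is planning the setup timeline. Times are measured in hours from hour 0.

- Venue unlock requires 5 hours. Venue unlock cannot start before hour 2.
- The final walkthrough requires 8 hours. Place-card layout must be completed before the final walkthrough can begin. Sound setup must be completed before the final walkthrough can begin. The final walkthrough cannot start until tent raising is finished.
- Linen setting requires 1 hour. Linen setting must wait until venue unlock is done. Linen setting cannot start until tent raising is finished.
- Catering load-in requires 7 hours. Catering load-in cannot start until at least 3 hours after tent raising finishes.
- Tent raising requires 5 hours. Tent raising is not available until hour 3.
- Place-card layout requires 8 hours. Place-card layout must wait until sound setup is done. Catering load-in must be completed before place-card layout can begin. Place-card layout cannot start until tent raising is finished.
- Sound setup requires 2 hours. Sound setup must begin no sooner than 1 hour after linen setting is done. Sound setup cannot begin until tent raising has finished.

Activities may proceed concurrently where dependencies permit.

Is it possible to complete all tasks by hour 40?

Tent raising waits on its own release at hour 3, so it starts at hour 3 and finishes at 3 + 5 = hour 8.
Catering load-in cannot begin until tent raising (finishes hour 8, plus 3-hour gap → hour 11). It runs from hour 11 to 11 + 7 = hour 18.
After its own release at hour 2, venue unlock can start at hour 2 and finishes at hour 7.
Linen setting has to wait for venue unlock (finishes hour 7); tent raising (finishes hour 8). The latest of these is hour 8, so linen setting runs hour 8 to 8 + 1 = hour 9.
For sound setup: linen setting (finishes hour 9, plus 1-hour gap → hour 10); tent raising (finishes hour 8). Taking the maximum gives a start of hour 10, and it finishes at 10 + 2 = hour 12.
Place-card layout needs all of sound setup (finishes hour 12); catering load-in (finishes hour 18); tent raising (finishes hour 8). That puts its earliest start at hour 18; it finishes at 18 + 8 = hour 26.
The final walkthrough has to wait for place-card layout (finishes hour 26); sound setup (finishes hour 12); tent raising (finishes hour 8). The latest of these is hour 26, so the final walkthrough runs hour 26 to 26 + 8 = hour 34.
Every task is finished by hour 34, which is no later than the deadline of 40, so the schedule is feasible.

Yes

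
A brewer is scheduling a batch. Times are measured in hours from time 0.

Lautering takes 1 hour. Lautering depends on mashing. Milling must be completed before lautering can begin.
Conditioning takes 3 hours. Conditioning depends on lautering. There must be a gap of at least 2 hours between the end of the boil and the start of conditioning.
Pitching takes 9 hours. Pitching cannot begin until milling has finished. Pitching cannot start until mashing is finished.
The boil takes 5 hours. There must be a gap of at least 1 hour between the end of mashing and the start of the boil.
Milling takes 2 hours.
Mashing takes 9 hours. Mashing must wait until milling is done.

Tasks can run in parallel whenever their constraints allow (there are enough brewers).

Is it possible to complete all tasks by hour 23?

Yes

Milling can start immediately at hour 0; it finishes at hour 2.
After milling (finishes hour 2), mashing can start at hour 2 and finishes at hour 11.
Pitching cannot start until milling (finishes hour 2); mashing (finishes hour 11). The controlling bound is hour 11, so pitching finishes at 11 + 9 = hour 20.
The boil waits on mashing (finishes hour 11, plus 1-hour gap → hour 12), so it starts at hour 12 and finishes at 12 + 5 = hour 17.
Lautering needs all of mashing (finishes hour 11); milling (finishes hour 2). That puts its earliest start at hour 11; it finishes at 11 + 1 = hour 12.
Conditioning cannot start until lautering (finishes hour 12); the boil (finishes hour 17, plus 2-hour gap → hour 19). The controlling bound is hour 19, so conditioning finishes at 19 + 3 = hour 22.
Every task is finished by hour 22, which is no later than the deadline of 23, so the schedule is feasible.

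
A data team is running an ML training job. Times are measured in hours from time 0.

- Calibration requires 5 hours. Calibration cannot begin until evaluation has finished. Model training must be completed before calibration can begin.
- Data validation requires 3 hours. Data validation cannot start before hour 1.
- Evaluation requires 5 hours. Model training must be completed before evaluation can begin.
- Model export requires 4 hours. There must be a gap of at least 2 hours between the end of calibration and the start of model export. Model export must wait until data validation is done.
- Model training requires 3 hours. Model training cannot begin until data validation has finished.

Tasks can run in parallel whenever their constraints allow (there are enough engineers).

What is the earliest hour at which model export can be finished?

23

Data validation cannot begin until its own release at hour 1. It runs from hour 1 to 1 + 3 = hour 4.
After data validation (finishes hour 4), model training can start at hour 4 and finishes at hour 7.
Evaluation cannot begin until model training (finishes hour 7). It runs from hour 7 to 7 + 5 = hour 12.
Calibration needs all of evaluation (finishes hour 12); model training (finishes hour 7). That puts its earliest start at hour 12; it finishes at 12 + 5 = hour 17.
Model export has to wait for calibration (finishes hour 17, plus 2-hour gap → hour 19); data validation (finishes hour 4). The latest of these is hour 19, so model export runs hour 19 to 19 + 4 = hour 23.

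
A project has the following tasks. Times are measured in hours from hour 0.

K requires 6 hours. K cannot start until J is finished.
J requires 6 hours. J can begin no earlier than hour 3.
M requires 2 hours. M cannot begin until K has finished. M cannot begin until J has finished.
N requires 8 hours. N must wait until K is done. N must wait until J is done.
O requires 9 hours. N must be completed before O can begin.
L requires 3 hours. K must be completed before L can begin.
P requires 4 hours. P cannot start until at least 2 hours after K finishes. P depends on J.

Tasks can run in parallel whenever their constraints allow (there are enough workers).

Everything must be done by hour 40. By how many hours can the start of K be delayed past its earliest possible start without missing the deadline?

8

J waits on its own release at hour 3, so it starts at hour 3 and finishes at 3 + 6 = hour 9.
K cannot begin until J (finishes hour 9). It runs from hour 9 to 9 + 6 = hour 15.

Working backward from the deadline:
Nothing follows L; the deadline of hour 40 is its only limit. It must start by 40 − 3 = hour 37.
To finish by hour 40, M (duration 2) must start no later than hour 38.
O has no dependents, so it just needs to finish by hour 40. Starting by 40 − 9 = hour 31 achieves that.
N feeds into O (must start by hour 31); so N must finish by hour 31 and therefore start by hour 23.
P must finish by hour 40; it takes 4 hours, so it must start by 40 − 4 = hour 36.
K feeds L (must start by hour 37); M (must start by hour 38); N (must start by hour 23); P (must start by hour 36, minus 2-hour gap → hour 34). Taking the minimum, K must finish by hour 23 and start by 23 − 6 = hour 17.
So K can start as early as hour 9 and as late as hour 17, giving 17 − 9 = 8 hours of slack.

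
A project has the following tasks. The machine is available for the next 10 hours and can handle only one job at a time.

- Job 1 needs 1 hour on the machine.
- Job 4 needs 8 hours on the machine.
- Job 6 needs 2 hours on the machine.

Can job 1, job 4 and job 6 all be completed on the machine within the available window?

Running back to back, the jobs need 1 + 8 + 2 = 11 hours on the machine.
Since 11 > 10, they cannot all fit.

No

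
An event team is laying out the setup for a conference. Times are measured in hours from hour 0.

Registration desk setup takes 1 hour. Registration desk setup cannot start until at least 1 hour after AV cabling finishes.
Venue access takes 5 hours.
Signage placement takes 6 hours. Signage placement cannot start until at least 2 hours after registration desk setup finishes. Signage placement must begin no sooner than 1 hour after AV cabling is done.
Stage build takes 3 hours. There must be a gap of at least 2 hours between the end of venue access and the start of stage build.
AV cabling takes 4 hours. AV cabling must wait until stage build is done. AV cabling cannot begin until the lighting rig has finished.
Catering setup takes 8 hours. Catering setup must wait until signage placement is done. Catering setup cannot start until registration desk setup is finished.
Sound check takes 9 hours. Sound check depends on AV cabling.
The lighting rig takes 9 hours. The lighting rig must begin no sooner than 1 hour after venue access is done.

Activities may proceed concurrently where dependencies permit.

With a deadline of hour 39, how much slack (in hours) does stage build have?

7

Nothing blocks venue access, so it runs from hour 0 to hour 5.
After venue access (finishes hour 5, plus 2-hour gap → hour 7), stage build can start at hour 7 and finishes at hour 10.

Working backward from the deadline:
Catering setup has no dependents, so it just needs to finish by hour 39. Starting by 39 − 8 = hour 31 achieves that.
Since catering setup (must start by hour 31) depends on it, signage placement must finish by hour 31. Backing off its 6-hour duration gives a latest start of hour 25.
Registration desk setup must finish in time for signage placement (must start by hour 25, minus 2-hour gap → hour 23); catering setup (must start by hour 31). The tightest is hour 23, so registration desk setup must start by 23 − 1 = hour 22.
To finish by hour 39, sound check (duration 9) must start no later than hour 30.
AV cabling feeds registration desk setup (must start by hour 22, minus 1-hour gap → hour 21); signage placement (must start by hour 25, minus 1-hour gap → hour 24); sound check (must start by hour 30). Taking the minimum, AV cabling must finish by hour 21 and start by 21 − 4 = hour 17.
Stage build has to be done before AV cabling (must start by hour 17). That means finishing by hour 17, i.e. starting by 17 − 3 = hour 14.
So stage build can start as early as hour 7 and as late as hour 14, giving 14 − 7 = 7 hours of slack.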